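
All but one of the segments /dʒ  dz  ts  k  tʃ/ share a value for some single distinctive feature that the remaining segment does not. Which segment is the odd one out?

k

The remaining segments after removing /k/ share [+delayed release]; /k/ (voiceless velar stop) is [-delayed release]. For every other candidate removal, the leftover set fails to share any single feature value that the removed segment lacks.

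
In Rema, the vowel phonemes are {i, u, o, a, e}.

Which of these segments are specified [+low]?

The [+low] segments here are /a/; the remaining /i, u, o, e/ are [−low].

a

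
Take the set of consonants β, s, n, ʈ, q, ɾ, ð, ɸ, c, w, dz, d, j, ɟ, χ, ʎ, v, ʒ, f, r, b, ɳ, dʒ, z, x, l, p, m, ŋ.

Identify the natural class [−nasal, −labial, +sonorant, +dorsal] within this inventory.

j, ʎ

Checking each segment against [−nasal], [−labial], [+sonorant], [+dorsal]: /j/ (palatal glide), /ʎ/ (palatal lateral approximant) satisfy every feature; every other segment in the inventory fails at least one.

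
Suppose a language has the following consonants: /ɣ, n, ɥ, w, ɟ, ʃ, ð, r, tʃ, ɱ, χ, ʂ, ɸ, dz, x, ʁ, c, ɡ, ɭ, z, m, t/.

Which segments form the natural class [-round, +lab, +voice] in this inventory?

ɱ, m

Among the inventory, the [-round] segments are /ɣ, n, ɟ, ʃ, ð, r, tʃ, ɱ, χ, ʂ, ɸ, dz, x, ʁ, c, ɡ, ɭ, z, m, t/.
Of those, [+labial] gives /ɱ, ɸ, m/.
Then [+voice] leaves /ɱ, m/.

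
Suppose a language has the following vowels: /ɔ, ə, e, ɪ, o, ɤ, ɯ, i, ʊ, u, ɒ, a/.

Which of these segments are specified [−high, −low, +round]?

ɔ, o

First, the [−high] segments are /ɔ, ə, e, o, ɤ, ɒ, a/.
Of those, [−low] gives /ɔ, ə, e, o, ɤ/.
Then [+round] leaves /ɔ, o/.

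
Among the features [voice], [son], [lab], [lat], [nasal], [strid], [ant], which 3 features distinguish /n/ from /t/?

/n/ is the alveolar nasal and /t/ is the voiceless alveolar stop. Both are [−labial], [−lateral], [−strident], [+anterior]. /n/ is [+sonorant] while /t/ is [−sonorant]; /n/ is [+voice] while /t/ is [−voice]; /n/ is [+nasal] while /t/ is [−nasal], so the distinguishing features are [sonorant], [voice], [nasal].

[sonorant], [voice], [nasal]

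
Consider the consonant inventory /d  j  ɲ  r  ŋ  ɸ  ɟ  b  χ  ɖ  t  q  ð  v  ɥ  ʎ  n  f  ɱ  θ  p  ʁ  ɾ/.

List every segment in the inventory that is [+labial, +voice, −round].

Checking each segment against [+labial], [+voice], [−round]: /b/ (voiced bilabial stop), /v/ (voiced labiodental fricative), /ɱ/ (labiodental nasal) satisfy every feature; every other segment in the inventory fails at least one.

b, v, ɱ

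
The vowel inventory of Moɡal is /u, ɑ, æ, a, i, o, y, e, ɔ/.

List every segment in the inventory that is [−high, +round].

o, ɔ

Eliminate segments failing any feature: /u, i, y/ are [+high]; /ɑ, æ, a, e/ are [−round]. The remaining /o, ɔ/ satisfy [−high], [+round].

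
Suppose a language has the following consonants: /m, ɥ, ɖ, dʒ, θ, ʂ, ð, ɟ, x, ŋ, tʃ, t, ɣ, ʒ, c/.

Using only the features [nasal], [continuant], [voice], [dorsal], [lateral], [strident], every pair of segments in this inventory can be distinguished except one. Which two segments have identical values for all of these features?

ɥ, ɣ

On the given features, /ɥ/ and /ɣ/ have an identical profile: [-nasal], [+continuant], [+voice], [+dorsal], [-lateral], [-strident]. No other two segments in the inventory coincide on all 6 features. (They do differ in [sonorant], [labial], [round] and [back], which are not among the given features.)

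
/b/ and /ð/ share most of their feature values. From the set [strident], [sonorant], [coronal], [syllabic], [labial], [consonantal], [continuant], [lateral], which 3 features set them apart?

[continuant], [labial], [coronal]

The two segments share [-strident], [-sonorant], [-syllabic], [+consonantal], [-lateral]. The only features from the list on which they differ: /b/ is [-continuant] while /ð/ is [+continuant]; /b/ is [+labial] while /ð/ is [-labial]; /b/ is [-coronal] while /ð/ is [+coronal].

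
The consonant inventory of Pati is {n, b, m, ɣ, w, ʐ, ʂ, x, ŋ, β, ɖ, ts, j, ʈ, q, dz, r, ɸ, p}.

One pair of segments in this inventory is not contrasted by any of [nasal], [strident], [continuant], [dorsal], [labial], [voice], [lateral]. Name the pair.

On the given features, /j/ and /ɣ/ have an identical profile: [-nasal], [-strident], [+continuant], [+dorsal], [-labial], [+voice], [-lateral]. No other two segments in the inventory coincide on all 7 features. (They do differ in [sonorant] and [back], which are not among the given features.)

j, ɣ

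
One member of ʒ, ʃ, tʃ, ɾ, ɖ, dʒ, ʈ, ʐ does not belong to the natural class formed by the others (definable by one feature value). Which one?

ɾ

The remaining segments after removing /ɾ/ share [−anterior]; /ɾ/ (alveolar tap) is [+anterior]. For every other candidate removal, the leftover set fails to share any single feature value that the removed segment lacks.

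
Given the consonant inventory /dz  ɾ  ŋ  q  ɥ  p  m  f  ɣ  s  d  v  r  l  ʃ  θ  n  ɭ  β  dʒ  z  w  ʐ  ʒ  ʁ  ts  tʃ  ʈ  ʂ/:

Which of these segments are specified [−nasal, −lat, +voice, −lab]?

dz, ɾ, ɣ, d, r, dʒ, z, ʐ, ʒ, ʁ

Checking each segment against [−nasal], [−lateral], [+voice], [−labial]: /dz/ (voiced alveolar affricate), /ɾ/ (alveolar tap), /ɣ/ (voiced velar fricative), /d/ (voiced alveolar stop), /r/ (alveolar trill), /dʒ/ (voiced postalveolar affricate), among others, satisfy every feature; every other segment in the inventory fails at least one.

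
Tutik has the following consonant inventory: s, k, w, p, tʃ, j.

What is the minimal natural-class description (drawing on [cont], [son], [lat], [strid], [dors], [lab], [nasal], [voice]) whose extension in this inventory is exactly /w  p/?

[+lab]

/w, p/ are exactly the [+labial] segments in the inventory, so a single feature suffices.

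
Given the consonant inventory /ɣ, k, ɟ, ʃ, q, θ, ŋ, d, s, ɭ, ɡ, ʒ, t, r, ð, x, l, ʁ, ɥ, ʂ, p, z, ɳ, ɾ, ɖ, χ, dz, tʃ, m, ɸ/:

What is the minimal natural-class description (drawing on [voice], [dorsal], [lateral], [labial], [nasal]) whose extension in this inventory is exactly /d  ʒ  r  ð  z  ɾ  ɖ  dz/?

Every target segment is [+voice], [−nasal], [−lateral], [−dorsal]; each remaining inventory member fails at least one of these. Each conjunct is needed — [−nasal, −lateral, −dorsal] alone would also admit /ʃ, θ, s, t, …/; [+voice, −lateral, −dorsal] alone would also admit /ɳ, m/; [+voice, −nasal, −dorsal] alone would also admit /ɭ, l/; [+voice, −nasal, −lateral] alone would also admit /ɣ, ɟ, ɡ, ʁ, …/ — and no other combination of three listed features has exactly this extension, so four is the minimum.

[+voice, −nasal, −lateral, −dorsal]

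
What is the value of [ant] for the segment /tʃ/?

/tʃ/ is the voiceless postalveolar affricate, hence [−anterior].

[−anterior]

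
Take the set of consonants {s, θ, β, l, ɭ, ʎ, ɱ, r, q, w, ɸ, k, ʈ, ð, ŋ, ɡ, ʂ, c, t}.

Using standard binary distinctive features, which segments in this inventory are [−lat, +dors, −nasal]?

Checking each segment against [−lateral], [+dorsal], [−nasal]: /q/ (voiceless uvular stop), /w/ (labial-velar glide), /k/ (voiceless velar stop), /ɡ/ (voiced velar stop), /c/ (voiceless palatal stop) satisfy every feature; every other segment in the inventory fails at least one.

q, w, k, ɡ, c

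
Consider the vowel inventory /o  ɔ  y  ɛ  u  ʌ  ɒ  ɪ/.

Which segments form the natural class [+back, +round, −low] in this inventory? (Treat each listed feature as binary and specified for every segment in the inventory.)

First, the [+back] segments are /o, ɔ, u, ʌ, ɒ/.
Among these, [+round] gives /o, ɔ, u, ɒ/.
Among these, [−low] leaves /o, ɔ, u/.

o, ɔ, u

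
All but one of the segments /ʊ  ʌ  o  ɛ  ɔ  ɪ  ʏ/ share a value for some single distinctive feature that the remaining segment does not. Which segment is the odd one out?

The remaining segments after removing /o/ share [-tense]; /o/ (mid back rounded tense vowel) is [+tense]. For every other candidate removal, the leftover set fails to share any single feature value that the removed segment lacks.

o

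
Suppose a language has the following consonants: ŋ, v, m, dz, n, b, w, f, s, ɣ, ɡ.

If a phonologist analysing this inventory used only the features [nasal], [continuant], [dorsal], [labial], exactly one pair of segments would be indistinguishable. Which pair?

f, v

Both /f/ and /v/ are [−nasal], [+continuant], [−dorsal], [+labial]. Since the list omits [voice] — which does distinguish the voiceless labiodental fricative from the voiced labiodental fricative — this pair collapses; all other pairs remain distinct.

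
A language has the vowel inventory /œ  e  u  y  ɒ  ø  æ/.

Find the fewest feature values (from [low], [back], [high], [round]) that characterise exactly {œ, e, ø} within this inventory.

The class [-high], [-low] has exactly /œ, e, ø/ as its extension in this inventory. No smaller conjunction from the listed features achieves this: [-low] alone would also admit /u, y/; [-high] alone would also admit /ɒ, æ/; and checking the remaining single features turns up none with this extension.

[-high, -low]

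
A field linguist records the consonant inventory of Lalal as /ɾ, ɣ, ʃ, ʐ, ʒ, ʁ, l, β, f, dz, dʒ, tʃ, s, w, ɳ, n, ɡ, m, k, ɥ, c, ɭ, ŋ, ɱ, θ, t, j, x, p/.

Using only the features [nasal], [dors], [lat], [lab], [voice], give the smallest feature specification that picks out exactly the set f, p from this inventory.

Every target segment is [−voice], [+labial]; each remaining inventory member fails at least one of these. Each conjunct is needed — [+labial] alone would also admit /β, w, m, ɥ, …/; [−voice] alone would also admit /ʃ, tʃ, s, k, …/ — and no other single listed feature has exactly this extension, so two is the minimum.

[−voice, +lab]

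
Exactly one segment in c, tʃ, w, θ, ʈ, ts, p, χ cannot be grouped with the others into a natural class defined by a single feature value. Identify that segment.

/χ, θ, c, p, tʃ, ʈ, ts/ are all [-voice], but /w/ (labial-velar glide) is [+voice]. No other single segment can be removed to leave a set sharing one feature value that the removed segment lacks, so /w/ is the odd one out.

w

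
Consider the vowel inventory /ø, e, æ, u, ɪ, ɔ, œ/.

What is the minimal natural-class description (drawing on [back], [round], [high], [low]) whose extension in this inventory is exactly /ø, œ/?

/ø, œ/ are all [−back], [+round], and no other segment in the inventory matches both values. Dropping any one of them over-generates: [+round] alone would also admit /u, ɔ/; [−back] alone would also admit /e, æ, ɪ/. No other single listed feature picks out exactly this set either, so fewer than two features will not do.

[−back, +round]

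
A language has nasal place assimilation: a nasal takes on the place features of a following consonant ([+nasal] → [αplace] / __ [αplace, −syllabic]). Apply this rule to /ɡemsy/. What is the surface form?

[ɡensy]

The only nasal preceding a consonant is /m/ before /s/. /s/ is [+coronal], so /m/ → /n/, giving [ɡensy].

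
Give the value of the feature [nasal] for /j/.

[−nasal]

/j/ is the palatal glide, hence [−nasal].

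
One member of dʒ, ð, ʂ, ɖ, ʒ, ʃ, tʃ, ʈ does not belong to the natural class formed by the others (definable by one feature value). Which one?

ð

[anterior] groups all but one: /ɖ, ʈ, ʃ, ʂ, ʒ, dʒ, tʃ/ share [-anterior] while /ð/ (voiced dental fricative) alone is [+anterior]. Removing any other segment would not leave a single-feature class that excludes it.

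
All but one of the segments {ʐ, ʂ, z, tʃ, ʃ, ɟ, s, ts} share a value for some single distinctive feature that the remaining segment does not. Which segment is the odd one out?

ɟ

[strident] (equivalently [dorsal]) groups all but one: /s, ʃ, z, ts, ʂ, ʐ, tʃ/ share [+strident] while /ɟ/ (voiced palatal stop) alone is [-strident]. Removing any other segment would not leave a single-feature class that excludes it.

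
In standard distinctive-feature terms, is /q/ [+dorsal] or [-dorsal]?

[+dorsal]

/q/ is the voiceless uvular stop. The feature [dorsal] marks segments articulated with the tongue body; /q/ has this property, so it is [+dorsal].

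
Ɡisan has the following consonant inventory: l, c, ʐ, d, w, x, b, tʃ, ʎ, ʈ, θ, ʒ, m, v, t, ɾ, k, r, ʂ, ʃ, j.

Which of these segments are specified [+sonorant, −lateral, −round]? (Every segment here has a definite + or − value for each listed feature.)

Eliminate segments failing any feature: /l, ʎ/ are [+lateral]; /c, ʐ, d, x, b, tʃ, ʈ, θ, ʒ, v, t, k, ʂ, ʃ/ are [−sonorant]; /w/ is [+round]. The remaining /m, ɾ, r, j/ satisfy [+sonorant], [−lateral], [−round].

m, ɾ, r, j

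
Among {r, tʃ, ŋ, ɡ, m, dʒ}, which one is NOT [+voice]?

tʃ

/dʒ, m, ɡ, ŋ, r/ are all [+voice]; /tʃ/ (voiceless postalveolar affricate) is [−voice].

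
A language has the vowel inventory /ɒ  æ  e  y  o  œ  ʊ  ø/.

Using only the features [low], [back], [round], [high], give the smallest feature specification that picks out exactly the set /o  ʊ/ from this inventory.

Every target segment is [-low], [+back]; each remaining inventory member fails at least one of these. Each conjunct is needed — [+back] alone would also admit /ɒ/; [-low] alone would also admit /e, y, œ, ø/ — and no other single listed feature has exactly this extension, so two is the minimum.

[-low, +back]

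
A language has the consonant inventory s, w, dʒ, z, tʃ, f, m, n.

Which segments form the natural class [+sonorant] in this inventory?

w, m, n

The feature [sonorant] marks segments produced without turbulent airflow (nasals, liquids, glides, vowels). In this inventory /w, m, n/ have that property, so they are [+sonorant]; /s, dʒ, z, tʃ, f/ are [−sonorant].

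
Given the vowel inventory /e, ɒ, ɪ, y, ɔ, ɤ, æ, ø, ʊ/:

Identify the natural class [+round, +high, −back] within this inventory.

y

Eliminate segments failing any feature: /e, ɪ, ɤ, æ/ are [−round]; /ɒ, ɔ, ø/ are [−high]; /ʊ/ is [+back]. The remaining /y/ satisfy [+round], [+high], [−back].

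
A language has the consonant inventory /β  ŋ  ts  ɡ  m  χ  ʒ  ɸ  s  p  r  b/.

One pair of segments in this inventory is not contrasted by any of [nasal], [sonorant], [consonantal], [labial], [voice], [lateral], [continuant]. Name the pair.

s, χ

Both /s/ and /χ/ are [−nasal], [−sonorant], [+consonantal], [−labial], [−voice], [−lateral], [+continuant]. Since the list omits [coronal] and [dorsal] — which do distinguish the voiceless alveolar fricative from the voiceless uvular fricative — this pair collapses; all other pairs remain distinct.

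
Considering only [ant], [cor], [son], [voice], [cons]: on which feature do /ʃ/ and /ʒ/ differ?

[voice]

/ʃ/ is the voiceless postalveolar fricative and /ʒ/ is the voiced postalveolar fricative. Both are [-anterior], [+coronal], [-sonorant], [+consonantal]. /ʃ/ is [-voice] while /ʒ/ is [+voice], so the distinguishing feature is [voice].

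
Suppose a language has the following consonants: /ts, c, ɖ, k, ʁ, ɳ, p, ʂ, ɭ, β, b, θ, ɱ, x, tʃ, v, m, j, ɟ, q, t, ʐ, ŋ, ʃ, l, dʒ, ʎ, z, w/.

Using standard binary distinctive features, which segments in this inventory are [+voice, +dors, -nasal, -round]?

Among the inventory, the [+voice] segments are /ɖ, ʁ, ɳ, ɭ, β, b, ɱ, v, m, j, ɟ, ʐ, ŋ, l, dʒ, ʎ, z, w/.
Among these, [+dorsal] gives /ʁ, j, ɟ, ŋ, ʎ, w/.
Of those, [-nasal] gives /ʁ, j, ɟ, ʎ, w/.
Among these, [-round] leaves /ʁ, j, ɟ, ʎ/.

ʁ, j, ɟ, ʎ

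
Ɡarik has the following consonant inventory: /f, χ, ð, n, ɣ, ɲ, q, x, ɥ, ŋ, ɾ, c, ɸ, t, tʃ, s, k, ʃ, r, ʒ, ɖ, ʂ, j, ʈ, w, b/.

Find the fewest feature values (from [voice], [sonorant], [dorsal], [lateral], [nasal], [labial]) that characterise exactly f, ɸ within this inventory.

[-voice, +labial]

The class [-voice], [+labial] has exactly /f, ɸ/ as its extension in this inventory. No smaller conjunction from the listed features achieves this: [+labial] alone would also admit /ɥ, w, b/; [-voice] alone would also admit /χ, q, x, c, …/; and checking the remaining single features turns up none with this extension.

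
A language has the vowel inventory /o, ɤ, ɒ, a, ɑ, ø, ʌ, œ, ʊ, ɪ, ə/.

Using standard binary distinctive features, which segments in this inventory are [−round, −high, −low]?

First, the [−round] segments are /ɤ, a, ɑ, ʌ, ɪ, ə/.
Intersecting with [−high] gives /ɤ, a, ɑ, ʌ, ə/.
Intersecting with [−low] leaves /ɤ, ʌ, ə/.

ɤ, ʌ, ə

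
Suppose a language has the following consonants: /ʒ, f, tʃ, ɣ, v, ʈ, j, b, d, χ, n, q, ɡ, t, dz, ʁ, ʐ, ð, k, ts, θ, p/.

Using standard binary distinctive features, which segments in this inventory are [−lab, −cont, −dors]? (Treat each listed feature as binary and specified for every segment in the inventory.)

Eliminate segments failing any feature: /ʒ, ɣ, j, χ, ʁ, ʐ, ð, θ/ are [+continuant]; /f, v, b, p/ are [+labial]; /q, ɡ, k/ are [+dorsal]. The remaining /tʃ, ʈ, d, n, t, dz, ts/ satisfy [−labial], [−continuant], [−dorsal].

tʃ, ʈ, d, n, t, dz, ts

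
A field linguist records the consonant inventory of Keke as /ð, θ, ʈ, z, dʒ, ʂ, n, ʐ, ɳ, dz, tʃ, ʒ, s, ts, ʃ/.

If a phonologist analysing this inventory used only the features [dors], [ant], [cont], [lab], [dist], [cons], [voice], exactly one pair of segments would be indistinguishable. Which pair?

dz, n

/dz/ (voiced alveolar affricate) and /n/ (alveolar nasal) are both [-dorsal], [+anterior], [-continuant], [-labial], [-distributed], [+consonantal], [+voice], so none of the listed features separates them. (They do differ in [sonorant], [nasal] and [strident], which are not among the given features.) Every other pair in the inventory differs on at least one listed feature.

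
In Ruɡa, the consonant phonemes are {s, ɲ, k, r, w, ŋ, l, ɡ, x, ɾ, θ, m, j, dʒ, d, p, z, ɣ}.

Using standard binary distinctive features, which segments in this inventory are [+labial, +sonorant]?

w, m

Checking each segment against [+labial], [+sonorant]: /w/ (labial-velar glide), /m/ (bilabial nasal) satisfy every feature; every other segment in the inventory fails at least one.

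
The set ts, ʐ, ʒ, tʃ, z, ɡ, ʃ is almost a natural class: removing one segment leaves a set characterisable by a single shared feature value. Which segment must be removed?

[strident] (equivalently [coronal], [dorsal]) groups all but one: /z, ts, ʒ, ʃ, tʃ, ʐ/ share [+strident] while /ɡ/ (voiced velar stop) alone is [-strident]. Removing any other segment would not leave a single-feature class that excludes it.

ɡ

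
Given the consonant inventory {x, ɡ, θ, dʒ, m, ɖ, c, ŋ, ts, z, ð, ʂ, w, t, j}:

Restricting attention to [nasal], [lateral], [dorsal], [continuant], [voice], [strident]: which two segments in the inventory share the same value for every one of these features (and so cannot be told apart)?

j, w

On the given features, /j/ and /w/ have an identical profile: [−nasal], [−lateral], [+dorsal], [+continuant], [+voice], [−strident]. No other two segments in the inventory coincide on all 6 features. (They do differ in [labial], [round] and [back], which are not among the given features.)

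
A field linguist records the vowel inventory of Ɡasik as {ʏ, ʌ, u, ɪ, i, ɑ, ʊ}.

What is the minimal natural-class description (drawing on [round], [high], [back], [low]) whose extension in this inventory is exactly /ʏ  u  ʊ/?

[+round]

/ʏ, u, ʊ/ are exactly the [+round] segments in the inventory, so a single feature suffices.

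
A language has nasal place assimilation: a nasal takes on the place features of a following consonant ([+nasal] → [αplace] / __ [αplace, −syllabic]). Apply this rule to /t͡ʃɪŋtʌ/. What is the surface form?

[t͡ʃɪntʌ]

The only nasal preceding a consonant is /ŋ/ before /t/. /t/ is [+coronal], so /ŋ/ → /n/, giving [t͡ʃɪntʌ].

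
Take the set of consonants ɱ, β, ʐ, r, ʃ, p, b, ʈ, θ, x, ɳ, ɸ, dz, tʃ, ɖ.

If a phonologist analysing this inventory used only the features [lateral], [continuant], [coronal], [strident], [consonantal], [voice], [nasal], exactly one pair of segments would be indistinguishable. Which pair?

ɸ, x

Both /ɸ/ and /x/ are [−lateral], [+continuant], [−coronal], [−strident], [+consonantal], [−voice], [−nasal]. Since the list omits [labial] and [dorsal] — which do distinguish the voiceless bilabial fricative from the voiceless velar fricative — this pair collapses; all other pairs remain distinct.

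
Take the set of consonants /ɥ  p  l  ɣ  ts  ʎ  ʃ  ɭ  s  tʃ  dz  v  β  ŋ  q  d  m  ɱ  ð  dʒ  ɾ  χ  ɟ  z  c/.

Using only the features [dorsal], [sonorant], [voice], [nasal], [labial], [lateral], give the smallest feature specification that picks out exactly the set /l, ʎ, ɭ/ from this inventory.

/l, ʎ, ɭ/ are exactly the [+lateral] segments in the inventory, so a single feature suffices.

[+lateral]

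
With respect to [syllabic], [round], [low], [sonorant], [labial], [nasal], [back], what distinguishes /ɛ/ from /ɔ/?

[labial], [round], [back]

The two segments share [+syllabic], [-low], [+sonorant], [-nasal]. The only features from the list on which they differ: /ɛ/ is [-labial] while /ɔ/ is [+labial]; /ɛ/ is [-round] while /ɔ/ is [+round]; /ɛ/ is [-back] while /ɔ/ is [+back].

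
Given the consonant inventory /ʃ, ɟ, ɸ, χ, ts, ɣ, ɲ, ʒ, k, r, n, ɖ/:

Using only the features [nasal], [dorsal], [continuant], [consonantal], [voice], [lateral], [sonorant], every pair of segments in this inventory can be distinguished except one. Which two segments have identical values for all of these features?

ʃ, ɸ

Both /ʃ/ and /ɸ/ are [−nasal], [−dorsal], [+continuant], [+consonantal], [−voice], [−lateral], [−sonorant]. Since the list omits [strident], [labial] and [coronal] — which do distinguish the voiceless postalveolar fricative from the voiceless bilabial fricative — this pair collapses; all other pairs remain distinct.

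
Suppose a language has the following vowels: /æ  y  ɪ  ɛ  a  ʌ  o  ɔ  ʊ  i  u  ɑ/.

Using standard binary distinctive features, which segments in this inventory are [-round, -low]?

ɪ, ɛ, ʌ, i

Eliminate segments failing any feature: /æ, a, ɑ/ are [+low]; /y, o, ɔ, ʊ, u/ are [+round]. The remaining /ɪ, ɛ, ʌ, i/ satisfy [-round], [-low].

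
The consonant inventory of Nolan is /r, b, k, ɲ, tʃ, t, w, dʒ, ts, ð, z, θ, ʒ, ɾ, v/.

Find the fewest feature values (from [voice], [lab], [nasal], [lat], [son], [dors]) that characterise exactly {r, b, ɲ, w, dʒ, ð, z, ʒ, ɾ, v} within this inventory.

[+voice]

/r, b, ɲ, w, dʒ, ð, z, ʒ, ɾ, v/ are exactly the [+voice] segments in the inventory, so a single feature suffices.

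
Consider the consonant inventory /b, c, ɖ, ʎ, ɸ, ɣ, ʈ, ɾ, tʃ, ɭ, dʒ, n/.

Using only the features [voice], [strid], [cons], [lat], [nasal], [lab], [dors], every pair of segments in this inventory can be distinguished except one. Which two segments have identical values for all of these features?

ɖ, ɾ

On the given features, /ɖ/ and /ɾ/ have an identical profile: [+voice], [−strident], [+consonantal], [−lateral], [−nasal], [−labial], [−dorsal]. No other two segments in the inventory coincide on all 7 features. (They do differ in [sonorant] and [anterior], which are not among the given features.)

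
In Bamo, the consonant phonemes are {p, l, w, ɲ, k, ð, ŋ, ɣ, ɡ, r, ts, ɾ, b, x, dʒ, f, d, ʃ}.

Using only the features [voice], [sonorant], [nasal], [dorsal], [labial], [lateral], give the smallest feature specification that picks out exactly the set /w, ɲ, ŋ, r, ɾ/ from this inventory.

/w, ɲ, ŋ, r, ɾ/ are all [+sonorant], [-lateral], and no other segment in the inventory matches both values. Dropping any one of them over-generates: [-lateral] alone would also admit /p, k, ð, ɣ, …/; [+sonorant] alone would also admit /l/. No other single listed feature picks out exactly this set either, so fewer than two features will not do.

[+sonorant, -lateral]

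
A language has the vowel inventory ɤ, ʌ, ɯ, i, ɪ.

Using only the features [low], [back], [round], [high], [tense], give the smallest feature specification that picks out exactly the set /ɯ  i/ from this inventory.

[+high, +tense]

/ɯ, i/ are all [+high], [+tense], and no other segment in the inventory matches both values. Dropping any one of them over-generates: [+tense] alone would also admit /ɤ/; [+high] alone would also admit /ɪ/. No other single listed feature picks out exactly this set either, so fewer than two features will not do.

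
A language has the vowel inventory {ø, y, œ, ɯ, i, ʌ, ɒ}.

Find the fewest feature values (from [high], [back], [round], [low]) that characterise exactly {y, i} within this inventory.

/y, i/ are all [+high], [−back], and no other segment in the inventory matches both values. Dropping any one of them over-generates: [−back] alone would also admit /ø, œ/; [+high] alone would also admit /ɯ/. No other single listed feature picks out exactly this set either, so fewer than two features will not do.

[+high, −back]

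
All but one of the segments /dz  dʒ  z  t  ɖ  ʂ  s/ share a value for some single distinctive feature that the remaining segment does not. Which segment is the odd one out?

dʒ

[distributed] groups all but one: /t, ʂ, ɖ, dz, s, z/ share [−distributed] while /dʒ/ (voiced postalveolar affricate) alone is [+distributed]. Removing any other segment would not leave a single-feature class that excludes it.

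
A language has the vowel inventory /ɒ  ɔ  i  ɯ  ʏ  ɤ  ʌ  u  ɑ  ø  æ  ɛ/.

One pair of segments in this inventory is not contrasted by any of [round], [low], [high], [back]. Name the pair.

ɤ, ʌ

Both /ɤ/ and /ʌ/ are [−round], [−low], [−high], [+back]. Since the list omits [tense] — which does distinguish the mid back unrounded tense vowel from the mid back unrounded lax vowel — this pair collapses; all other pairs remain distinct.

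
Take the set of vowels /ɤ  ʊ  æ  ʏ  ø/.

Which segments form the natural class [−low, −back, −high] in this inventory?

Checking each segment against [−low], [−back], [−high]: /ø/ (mid front rounded tense vowel) satisfies every feature; every other segment in the inventory fails at least one.

ø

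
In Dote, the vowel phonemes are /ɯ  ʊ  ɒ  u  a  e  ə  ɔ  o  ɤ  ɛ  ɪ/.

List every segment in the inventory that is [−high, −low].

e, ə, ɔ, o, ɤ, ɛ

Eliminate segments failing any feature: /ɯ, ʊ, u, ɪ/ are [+high]; /ɒ, a/ are [+low]. The remaining /e, ə, ɔ, o, ɤ, ɛ/ satisfy [−high], [−low].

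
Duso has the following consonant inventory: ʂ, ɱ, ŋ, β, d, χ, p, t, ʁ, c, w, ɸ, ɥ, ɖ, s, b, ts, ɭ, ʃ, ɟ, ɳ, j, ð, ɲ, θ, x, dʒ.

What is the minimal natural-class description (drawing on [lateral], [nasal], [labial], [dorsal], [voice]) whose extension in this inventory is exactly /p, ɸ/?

The class [−voice], [+labial] has exactly /p, ɸ/ as its extension in this inventory. No smaller conjunction from the listed features achieves this: [+labial] alone would also admit /ɱ, β, w, ɥ, …/; [−voice] alone would also admit /ʂ, χ, t, c, …/; and checking the remaining single features turns up none with this extension.

[−voice, +labial]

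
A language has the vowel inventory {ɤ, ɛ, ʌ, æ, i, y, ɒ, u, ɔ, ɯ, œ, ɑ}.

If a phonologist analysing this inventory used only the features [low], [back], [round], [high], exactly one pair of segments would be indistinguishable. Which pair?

/ɤ/ (mid back unrounded tense vowel) and /ʌ/ (mid back unrounded lax vowel) are both [-low], [+back], [-round], [-high], so none of the listed features separates them. (They do differ in [tense], which is not among the given features.) Every other pair in the inventory differs on at least one listed feature.

ɤ, ʌ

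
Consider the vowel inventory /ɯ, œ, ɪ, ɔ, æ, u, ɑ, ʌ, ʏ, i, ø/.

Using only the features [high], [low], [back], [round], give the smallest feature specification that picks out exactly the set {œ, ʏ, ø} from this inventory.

[−back, +round]

Every target segment is [−back], [+round]; each remaining inventory member fails at least one of these. Each conjunct is needed — [+round] alone would also admit /ɔ, u/; [−back] alone would also admit /ɪ, æ, i/ — and no other single listed feature has exactly this extension, so two is the minimum.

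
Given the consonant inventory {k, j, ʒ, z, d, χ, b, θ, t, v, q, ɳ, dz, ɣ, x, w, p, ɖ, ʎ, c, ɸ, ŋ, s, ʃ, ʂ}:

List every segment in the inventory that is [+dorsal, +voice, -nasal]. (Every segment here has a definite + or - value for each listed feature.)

First, the [+dorsal] segments are /k, j, χ, q, ɣ, x, w, ʎ, c, ŋ/.
Within that set, [+voice] gives /j, ɣ, w, ʎ, ŋ/.
Of those, [-nasal] leaves /j, ɣ, w, ʎ/.

j, ɣ, w, ʎ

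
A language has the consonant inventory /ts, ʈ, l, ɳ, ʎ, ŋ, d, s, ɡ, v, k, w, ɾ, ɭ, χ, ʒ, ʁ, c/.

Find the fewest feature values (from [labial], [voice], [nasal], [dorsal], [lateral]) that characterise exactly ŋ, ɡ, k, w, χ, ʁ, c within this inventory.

[−lateral, +dorsal]

The class [−lateral], [+dorsal] has exactly /ŋ, ɡ, k, w, χ, ʁ, c/ as its extension in this inventory. No smaller conjunction from the listed features achieves this: [+dorsal] alone would also admit /ʎ/; [−lateral] alone would also admit /ts, ʈ, ɳ, d, …/; and checking the remaining single features turns up none with this extension.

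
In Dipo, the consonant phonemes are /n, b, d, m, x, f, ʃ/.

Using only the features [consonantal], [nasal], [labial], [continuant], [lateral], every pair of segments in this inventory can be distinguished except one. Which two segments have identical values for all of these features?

Both /x/ and /ʃ/ are [+consonantal], [−nasal], [−labial], [+continuant], [−lateral]. Since the list omits [strident], [coronal] and [dorsal] — which do distinguish the voiceless velar fricative from the voiceless postalveolar fricative — this pair collapses; all other pairs remain distinct.

x, ʃ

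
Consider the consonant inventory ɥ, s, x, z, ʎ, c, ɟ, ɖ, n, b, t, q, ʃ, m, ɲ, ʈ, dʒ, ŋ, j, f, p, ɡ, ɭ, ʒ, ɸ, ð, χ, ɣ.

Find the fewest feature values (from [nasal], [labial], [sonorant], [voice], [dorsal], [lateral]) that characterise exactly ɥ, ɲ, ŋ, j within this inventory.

[+sonorant, −lateral, +dorsal]

The class [+sonorant], [−lateral], [+dorsal] has exactly /ɥ, ɲ, ŋ, j/ as its extension in this inventory. No smaller conjunction from the listed features achieves this: [−lateral, +dorsal] alone would also admit /x, c, ɟ, q, …/; [+sonorant, +dorsal] alone would also admit /ʎ/; [+sonorant, −lateral] alone would also admit /n, m/; and checking the remaining two-feature bundles turns up none with this extension.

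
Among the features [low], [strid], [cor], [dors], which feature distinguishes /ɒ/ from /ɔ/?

[low]

/ɒ/ is the low back rounded vowel and /ɔ/ is the mid back rounded lax vowel. Both are [−strident], [−coronal], [+dorsal]. /ɒ/ is [+low] while /ɔ/ is [−low], so the distinguishing feature is [low].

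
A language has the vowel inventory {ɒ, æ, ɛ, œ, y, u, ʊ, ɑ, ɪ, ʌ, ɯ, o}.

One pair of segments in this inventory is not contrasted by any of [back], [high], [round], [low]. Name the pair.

ʊ, u

On the given features, /ʊ/ and /u/ have an identical profile: [+back], [+high], [+round], [-low]. No other two segments in the inventory coincide on all 4 features. (They do differ in [tense], which is not among the given features.)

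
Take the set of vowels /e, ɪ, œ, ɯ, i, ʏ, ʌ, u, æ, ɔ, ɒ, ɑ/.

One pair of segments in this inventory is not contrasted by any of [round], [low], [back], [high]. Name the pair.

ɪ, i

Both /ɪ/ and /i/ are [−round], [−low], [−back], [+high]. Since the list omits [tense] — which does distinguish the high front unrounded lax vowel from the high front unrounded tense vowel — this pair collapses; all other pairs remain distinct.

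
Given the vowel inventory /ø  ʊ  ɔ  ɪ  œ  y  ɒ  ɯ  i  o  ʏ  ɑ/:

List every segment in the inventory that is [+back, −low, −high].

ɔ, o

Eliminate segments failing any feature: /ø, ɪ, œ, y, i, ʏ/ are [−back]; /ʊ, ɯ/ are [+high]; /ɒ, ɑ/ are [+low]. The remaining /ɔ, o/ satisfy [+back], [−low], [−high].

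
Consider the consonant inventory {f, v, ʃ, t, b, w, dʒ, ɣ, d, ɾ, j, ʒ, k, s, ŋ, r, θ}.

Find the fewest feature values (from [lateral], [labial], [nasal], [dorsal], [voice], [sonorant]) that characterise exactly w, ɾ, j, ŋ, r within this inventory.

Every target segment is [+sonorant] and no other inventory member is, so one feature is enough.

[+sonorant]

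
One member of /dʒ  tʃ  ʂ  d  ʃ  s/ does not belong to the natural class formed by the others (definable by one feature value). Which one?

d

The remaining segments after removing /d/ share [+strident]; /d/ (voiced alveolar stop) is [-strident]. For every other candidate removal, the leftover set fails to share any single feature value that the removed segment lacks.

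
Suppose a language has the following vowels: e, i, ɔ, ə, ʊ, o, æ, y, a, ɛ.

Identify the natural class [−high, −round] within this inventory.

First, the [−high] segments are /e, ɔ, ə, o, æ, a, ɛ/.
Intersecting with [−round] leaves /e, ə, æ, a, ɛ/.

e, ə, æ, a, ɛ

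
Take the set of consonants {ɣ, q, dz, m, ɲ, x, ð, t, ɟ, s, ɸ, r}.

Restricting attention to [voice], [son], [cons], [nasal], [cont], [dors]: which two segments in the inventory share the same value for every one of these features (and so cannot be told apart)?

s, ɸ

On the given features, /s/ and /ɸ/ have an identical profile: [−voice], [−sonorant], [+consonantal], [−nasal], [+continuant], [−dorsal]. No other two segments in the inventory coincide on all 6 features. (They do differ in [strident], [labial] and [coronal], which are not among the given features.)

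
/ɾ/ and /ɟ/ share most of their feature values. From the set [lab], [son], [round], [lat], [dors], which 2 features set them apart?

[sonorant], [dorsal]

/ɾ/ (alveolar tap) and /ɟ/ (voiced palatal stop) agree on [-labial], [-round], [-lateral]. They differ on [sonorant] (/ɾ/ [+], /ɟ/ [-]), [dorsal] (/ɾ/ [-], /ɟ/ [+]).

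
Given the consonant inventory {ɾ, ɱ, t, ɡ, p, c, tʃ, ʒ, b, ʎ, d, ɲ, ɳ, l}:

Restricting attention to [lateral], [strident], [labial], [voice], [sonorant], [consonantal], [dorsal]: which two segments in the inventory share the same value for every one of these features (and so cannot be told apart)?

ɳ, ɾ

Both /ɳ/ and /ɾ/ are [−lateral], [−strident], [−labial], [+voice], [+sonorant], [+consonantal], [−dorsal]. Since the list omits [nasal] and [anterior] — which do distinguish the retroflex nasal from the alveolar tap — this pair collapses; all other pairs remain distinct.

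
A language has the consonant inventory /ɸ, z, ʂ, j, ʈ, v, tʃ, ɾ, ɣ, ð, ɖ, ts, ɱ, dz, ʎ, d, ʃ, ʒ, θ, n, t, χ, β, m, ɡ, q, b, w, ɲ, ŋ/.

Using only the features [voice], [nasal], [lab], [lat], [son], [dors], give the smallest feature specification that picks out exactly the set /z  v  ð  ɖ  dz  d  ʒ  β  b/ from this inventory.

Every target segment is [-sonorant], [+voice], [-dorsal]; each remaining inventory member fails at least one of these. Each conjunct is needed — [+voice, -dorsal] alone would also admit /ɾ, ɱ, n, m/; [-sonorant, -dorsal] alone would also admit /ɸ, ʂ, ʈ, tʃ, …/; [-sonorant, +voice] alone would also admit /ɣ, ɡ/ — and no other combination of two listed features has exactly this extension, so three is the minimum.

[-son, +voice, -dors]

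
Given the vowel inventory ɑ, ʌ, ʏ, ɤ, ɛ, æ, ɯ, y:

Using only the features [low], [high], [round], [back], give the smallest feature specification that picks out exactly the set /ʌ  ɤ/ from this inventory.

Every target segment is [-high], [-low], [+back]; each remaining inventory member fails at least one of these. Each conjunct is needed — [-low, +back] alone would also admit /ɯ/; [-high, +back] alone would also admit /ɑ/; [-high, -low] alone would also admit /ɛ/ — and no other combination of two listed features has exactly this extension, so three is the minimum.

[-high, -low, +back]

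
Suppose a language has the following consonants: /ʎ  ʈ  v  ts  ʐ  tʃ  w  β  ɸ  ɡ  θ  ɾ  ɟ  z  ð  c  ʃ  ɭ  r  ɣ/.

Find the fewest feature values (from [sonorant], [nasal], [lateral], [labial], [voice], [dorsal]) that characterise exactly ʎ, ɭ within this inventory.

[+lateral]

The target set is precisely the extension of [+lateral] in this inventory.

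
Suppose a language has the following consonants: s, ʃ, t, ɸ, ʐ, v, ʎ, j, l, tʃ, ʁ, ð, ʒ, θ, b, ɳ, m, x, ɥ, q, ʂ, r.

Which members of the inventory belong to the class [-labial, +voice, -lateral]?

First, the [-labial] segments are /s, ʃ, t, ʐ, ʎ, j, l, tʃ, ʁ, ð, ʒ, θ, ɳ, x, q, ʂ, r/.
Intersecting with [+voice] gives /ʐ, ʎ, j, l, ʁ, ð, ʒ, ɳ, r/.
Among these, [-lateral] leaves /ʐ, j, ʁ, ð, ʒ, ɳ, r/.

ʐ, j, ʁ, ð, ʒ, ɳ, r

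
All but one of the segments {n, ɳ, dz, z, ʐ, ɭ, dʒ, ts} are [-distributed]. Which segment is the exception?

Every segment except /dʒ/ is [-distributed]. /dʒ/ (voiced postalveolar affricate) is [+distributed], so it is the exception.

dʒ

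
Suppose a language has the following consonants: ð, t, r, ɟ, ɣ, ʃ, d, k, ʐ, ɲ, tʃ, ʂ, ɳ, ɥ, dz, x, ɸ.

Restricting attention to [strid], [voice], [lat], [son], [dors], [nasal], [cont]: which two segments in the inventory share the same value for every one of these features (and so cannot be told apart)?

Both /ʂ/ and /ʃ/ are [+strident], [−voice], [−lateral], [−sonorant], [−dorsal], [−nasal], [+continuant]. Since the list omits [distributed] — which does distinguish the voiceless retroflex fricative from the voiceless postalveolar fricative — this pair collapses; all other pairs remain distinct.

ʂ, ʃ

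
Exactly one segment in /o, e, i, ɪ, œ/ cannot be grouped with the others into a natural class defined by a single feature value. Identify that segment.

The remaining segments after removing /o/ share [−back]; /o/ (mid back rounded tense vowel) is [+back]. For every other candidate removal, the leftover set fails to share any single feature value that the removed segment lacks.

o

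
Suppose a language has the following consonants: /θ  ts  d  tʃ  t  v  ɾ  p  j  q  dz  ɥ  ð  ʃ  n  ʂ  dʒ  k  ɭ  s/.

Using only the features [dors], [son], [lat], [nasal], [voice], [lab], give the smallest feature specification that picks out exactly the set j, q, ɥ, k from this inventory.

[+dors]

The target set is precisely the extension of [+dorsal] in this inventory.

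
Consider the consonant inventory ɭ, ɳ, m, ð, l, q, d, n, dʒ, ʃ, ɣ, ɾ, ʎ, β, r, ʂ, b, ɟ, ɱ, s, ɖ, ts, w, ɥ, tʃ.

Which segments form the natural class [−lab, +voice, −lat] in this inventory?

Among the inventory, the [−labial] segments are /ɭ, ɳ, ð, l, q, d, n, dʒ, ʃ, ɣ, ɾ, ʎ, r, ʂ, ɟ, s, ɖ, ts, tʃ/.
Intersecting with [+voice] gives /ɭ, ɳ, ð, l, d, n, dʒ, ɣ, ɾ, ʎ, r, ɟ, ɖ/.
Within that set, [−lateral] leaves /ɳ, ð, d, n, dʒ, ɣ, ɾ, r, ɟ, ɖ/.

ɳ, ð, d, n, dʒ, ɣ, ɾ, r, ɟ, ɖ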